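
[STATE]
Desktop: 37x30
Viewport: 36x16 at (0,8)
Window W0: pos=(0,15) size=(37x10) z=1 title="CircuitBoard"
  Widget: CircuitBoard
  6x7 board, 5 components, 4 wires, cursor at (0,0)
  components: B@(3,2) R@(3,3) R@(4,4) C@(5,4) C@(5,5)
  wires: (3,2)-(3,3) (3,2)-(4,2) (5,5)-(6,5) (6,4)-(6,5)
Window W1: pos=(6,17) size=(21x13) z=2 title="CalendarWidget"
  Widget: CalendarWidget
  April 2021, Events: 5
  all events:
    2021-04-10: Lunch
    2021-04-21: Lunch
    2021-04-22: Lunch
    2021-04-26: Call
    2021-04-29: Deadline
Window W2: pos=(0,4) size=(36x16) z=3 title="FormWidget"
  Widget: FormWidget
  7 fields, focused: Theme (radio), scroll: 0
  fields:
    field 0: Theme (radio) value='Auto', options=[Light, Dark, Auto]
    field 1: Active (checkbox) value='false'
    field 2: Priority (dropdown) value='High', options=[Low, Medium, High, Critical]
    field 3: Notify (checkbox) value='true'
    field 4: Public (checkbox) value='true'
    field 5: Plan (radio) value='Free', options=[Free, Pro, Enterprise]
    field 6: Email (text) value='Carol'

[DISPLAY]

┃  Active:     [ ]                 ┃
┃  Priority:   [High             ▼]┃
┃  Notify:     [x]                 ┃
┃  Public:     [x]                 ┃
┃  Plan:       (●) Free  ( ) Pro  (┃
┃  Email:      [Carol             ]┃
┃                                  ┃
┃                                  ┃
┃                                  ┃
┃                                  ┃
┃                                  ┃
┗━━━━━━━━━━━━━━━━━━━━━━━━━━━━━━━━━━┛
┃     ┃     April 2021    ┃         
┃1    ┃Mo Tu We Th Fr Sa S┃         
┃     ┃          1  2  3  ┃         
┃2    ┃ 5  6  7  8  9 10* ┃         


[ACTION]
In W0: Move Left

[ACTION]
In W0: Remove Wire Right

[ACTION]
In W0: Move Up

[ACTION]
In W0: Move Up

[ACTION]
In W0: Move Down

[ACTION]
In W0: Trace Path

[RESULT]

┃  Active:     [ ]                 ┃
┃  Priority:   [High             ▼]┃
┃  Notify:     [x]                 ┃
┃  Public:     [x]                 ┃
┃  Plan:       (●) Free  ( ) Pro  (┃
┃  Email:      [Carol             ]┃
┃                                  ┃
┃                                  ┃
┃                                  ┃
┃                                  ┃
┃                                  ┃
┗━━━━━━━━━━━━━━━━━━━━━━━━━━━━━━━━━━┛
┃     ┃     April 2021    ┃         
┃1  [.┃Mo Tu We Th Fr Sa S┃         
┃     ┃          1  2  3  ┃         
┃2    ┃ 5  6  7  8  9 10* ┃         


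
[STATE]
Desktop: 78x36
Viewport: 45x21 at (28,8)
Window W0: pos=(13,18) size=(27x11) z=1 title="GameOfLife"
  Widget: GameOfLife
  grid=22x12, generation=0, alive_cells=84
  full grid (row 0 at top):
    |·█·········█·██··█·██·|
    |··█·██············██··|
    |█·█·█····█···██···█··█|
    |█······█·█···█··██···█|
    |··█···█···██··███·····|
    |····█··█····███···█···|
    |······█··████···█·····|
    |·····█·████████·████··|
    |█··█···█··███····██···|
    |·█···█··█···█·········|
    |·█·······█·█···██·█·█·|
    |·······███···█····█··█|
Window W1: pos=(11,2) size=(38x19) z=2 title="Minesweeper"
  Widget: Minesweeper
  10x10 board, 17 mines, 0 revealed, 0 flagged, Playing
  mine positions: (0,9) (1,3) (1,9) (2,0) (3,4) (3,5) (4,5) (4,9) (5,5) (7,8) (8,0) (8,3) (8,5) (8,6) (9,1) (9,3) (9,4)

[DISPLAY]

                    ┃                        
                    ┃                        
                    ┃                        
                    ┃                        
                    ┃                        
                    ┃                        
                    ┃                        
                    ┃                        
                    ┃                        
                    ┃                        
                    ┃                        
                    ┃                        
━━━━━━━━━━━━━━━━━━━━┛                        
           ┃                                 
··██···█   ┃                                 
███·····   ┃                                 
█···█···   ┃                                 
··█·····   ┃                                 
█·████··   ┃                                 
···██···   ┃                                 
━━━━━━━━━━━┛                                 


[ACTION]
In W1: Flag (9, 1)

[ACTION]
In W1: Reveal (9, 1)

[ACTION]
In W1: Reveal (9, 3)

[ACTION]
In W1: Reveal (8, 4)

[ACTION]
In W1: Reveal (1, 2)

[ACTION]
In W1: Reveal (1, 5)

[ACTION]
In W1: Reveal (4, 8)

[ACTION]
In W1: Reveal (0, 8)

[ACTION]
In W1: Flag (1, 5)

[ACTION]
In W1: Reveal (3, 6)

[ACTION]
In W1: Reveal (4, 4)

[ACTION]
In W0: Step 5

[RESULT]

                    ┃                        
                    ┃                        
                    ┃                        
                    ┃                        
                    ┃                        
                    ┃                        
                    ┃                        
                    ┃                        
                    ┃                        
                    ┃                        
                    ┃                        
                    ┃                        
━━━━━━━━━━━━━━━━━━━━┛                        
           ┃                                 
········   ┃                                 
········   ┃                                 
········   ┃                                 
·██·····   ┃                                 
·██·····   ┃                                 
···█·███   ┃                                 
━━━━━━━━━━━┛                                 


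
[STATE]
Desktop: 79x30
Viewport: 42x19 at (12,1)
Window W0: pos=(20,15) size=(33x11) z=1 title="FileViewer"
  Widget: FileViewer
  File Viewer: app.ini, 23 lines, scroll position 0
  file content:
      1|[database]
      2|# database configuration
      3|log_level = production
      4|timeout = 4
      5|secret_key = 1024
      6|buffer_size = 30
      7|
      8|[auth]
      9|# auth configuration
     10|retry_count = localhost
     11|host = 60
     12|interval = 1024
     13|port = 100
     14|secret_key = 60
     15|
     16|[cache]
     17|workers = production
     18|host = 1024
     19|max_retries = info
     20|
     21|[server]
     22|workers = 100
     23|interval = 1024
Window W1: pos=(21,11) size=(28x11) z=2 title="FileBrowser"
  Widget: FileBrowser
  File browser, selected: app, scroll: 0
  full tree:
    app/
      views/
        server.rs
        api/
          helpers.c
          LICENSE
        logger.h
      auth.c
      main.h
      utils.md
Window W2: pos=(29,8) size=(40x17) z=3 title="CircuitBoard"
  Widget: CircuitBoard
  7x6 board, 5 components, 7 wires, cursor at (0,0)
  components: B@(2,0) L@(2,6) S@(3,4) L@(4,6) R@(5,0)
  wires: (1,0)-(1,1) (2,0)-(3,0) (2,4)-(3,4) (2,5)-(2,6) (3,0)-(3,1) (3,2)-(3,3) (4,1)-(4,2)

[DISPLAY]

                                          
                                          
                                          
                                          
                                          
                                          
                                          
                 ┏━━━━━━━━━━━━━━━━━━━━━━━━
                 ┃ CircuitBoard           
                 ┠────────────────────────
         ┏━━━━━━━┃   0 1 2 3 4 5 6        
         ┃ FileBr┃0  [.]                  
         ┠───────┃                        
         ┃> [-] a┃1   · ─ ·               
        ┏┃    [+]┃                        
        ┃┃    aut┃2   B               ·   
        ┠┃    mai┃    │               │   
        ┃┃    uti┃3   · ─ ·   · ─ ·   S   
        ┃┃       ┃                        


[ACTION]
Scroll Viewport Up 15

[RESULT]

                                          
                                          
                                          
                                          
                                          
                                          
                                          
                                          
                 ┏━━━━━━━━━━━━━━━━━━━━━━━━
                 ┃ CircuitBoard           
                 ┠────────────────────────
         ┏━━━━━━━┃   0 1 2 3 4 5 6        
         ┃ FileBr┃0  [.]                  
         ┠───────┃                        
         ┃> [-] a┃1   · ─ ·               
        ┏┃    [+]┃                        
        ┃┃    aut┃2   B               ·   
        ┠┃    mai┃    │               │   
        ┃┃    uti┃3   · ─ ·   · ─ ·   S   


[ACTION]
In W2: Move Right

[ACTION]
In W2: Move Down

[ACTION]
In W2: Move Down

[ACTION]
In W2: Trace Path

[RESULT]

                                          
                                          
                                          
                                          
                                          
                                          
                                          
                                          
                 ┏━━━━━━━━━━━━━━━━━━━━━━━━
                 ┃ CircuitBoard           
                 ┠────────────────────────
         ┏━━━━━━━┃   0 1 2 3 4 5 6        
         ┃ FileBr┃0                       
         ┠───────┃                        
         ┃> [-] a┃1   · ─ ·               
        ┏┃    [+]┃                        
        ┃┃    aut┃2   B  [.]          ·   
        ┠┃    mai┃    │               │   
        ┃┃    uti┃3   · ─ ·   · ─ ·   S   


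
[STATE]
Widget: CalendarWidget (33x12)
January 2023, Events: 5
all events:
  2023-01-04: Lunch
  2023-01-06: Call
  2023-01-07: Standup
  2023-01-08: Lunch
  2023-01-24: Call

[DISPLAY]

           January 2023          
Mo Tu We Th Fr Sa Su             
                   1             
 2  3  4*  5  6*  7*  8*         
 9 10 11 12 13 14 15             
16 17 18 19 20 21 22             
23 24* 25 26 27 28 29            
30 31                            
                                 
                                 
                                 
                                 


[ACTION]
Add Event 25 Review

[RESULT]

           January 2023          
Mo Tu We Th Fr Sa Su             
                   1             
 2  3  4*  5  6*  7*  8*         
 9 10 11 12 13 14 15             
16 17 18 19 20 21 22             
23 24* 25* 26 27 28 29           
30 31                            
                                 
                                 
                                 
                                 


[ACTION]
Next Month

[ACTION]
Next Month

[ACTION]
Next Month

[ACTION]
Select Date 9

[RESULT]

            April 2023           
Mo Tu We Th Fr Sa Su             
                1  2             
 3  4  5  6  7  8 [ 9]           
10 11 12 13 14 15 16             
17 18 19 20 21 22 23             
24 25 26 27 28 29 30             
                                 
                                 
                                 
                                 
                                 


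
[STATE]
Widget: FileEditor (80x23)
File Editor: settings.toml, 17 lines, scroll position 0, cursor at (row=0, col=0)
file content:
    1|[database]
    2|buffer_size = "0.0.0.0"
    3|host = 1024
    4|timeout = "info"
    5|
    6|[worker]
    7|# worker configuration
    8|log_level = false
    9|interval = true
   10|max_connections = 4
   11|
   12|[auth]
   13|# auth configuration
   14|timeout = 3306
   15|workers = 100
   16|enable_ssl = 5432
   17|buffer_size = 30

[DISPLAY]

█database]                                                                     ▲
buffer_size = "0.0.0.0"                                                        █
host = 1024                                                                    ░
timeout = "info"                                                               ░
                                                                               ░
[worker]                                                                       ░
# worker configuration                                                         ░
log_level = false                                                              ░
interval = true                                                                ░
max_connections = 4                                                            ░
                                                                               ░
[auth]                                                                         ░
# auth configuration                                                           ░
timeout = 3306                                                                 ░
workers = 100                                                                  ░
enable_ssl = 5432                                                              ░
buffer_size = 30                                                               ░
                                                                               ░
                                                                               ░
                                                                               ░
                                                                               ░
                                                                               ░
                                                                               ▼


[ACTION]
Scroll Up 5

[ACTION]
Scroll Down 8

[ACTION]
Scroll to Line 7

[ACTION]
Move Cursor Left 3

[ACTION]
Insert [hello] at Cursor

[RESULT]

hello█database]                                                                ▲
buffer_size = "0.0.0.0"                                                        █
host = 1024                                                                    ░
timeout = "info"                                                               ░
                                                                               ░
[worker]                                                                       ░
# worker configuration                                                         ░
log_level = false                                                              ░
interval = true                                                                ░
max_connections = 4                                                            ░
                                                                               ░
[auth]                                                                         ░
# auth configuration                                                           ░
timeout = 3306                                                                 ░
workers = 100                                                                  ░
enable_ssl = 5432                                                              ░
buffer_size = 30                                                               ░
                                                                               ░
                                                                               ░
                                                                               ░
                                                                               ░
                                                                               ░
                                                                               ▼


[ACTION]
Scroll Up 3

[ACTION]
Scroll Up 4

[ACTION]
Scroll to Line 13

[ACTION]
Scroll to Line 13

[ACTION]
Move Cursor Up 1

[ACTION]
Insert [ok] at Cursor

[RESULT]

hellook█database]                                                              ▲
buffer_size = "0.0.0.0"                                                        █
host = 1024                                                                    ░
timeout = "info"                                                               ░
                                                                               ░
[worker]                                                                       ░
# worker configuration                                                         ░
log_level = false                                                              ░
interval = true                                                                ░
max_connections = 4                                                            ░
                                                                               ░
[auth]                                                                         ░
# auth configuration                                                           ░
timeout = 3306                                                                 ░
workers = 100                                                                  ░
enable_ssl = 5432                                                              ░
buffer_size = 30                                                               ░
                                                                               ░
                                                                               ░
                                                                               ░
                                                                               ░
                                                                               ░
                                                                               ▼


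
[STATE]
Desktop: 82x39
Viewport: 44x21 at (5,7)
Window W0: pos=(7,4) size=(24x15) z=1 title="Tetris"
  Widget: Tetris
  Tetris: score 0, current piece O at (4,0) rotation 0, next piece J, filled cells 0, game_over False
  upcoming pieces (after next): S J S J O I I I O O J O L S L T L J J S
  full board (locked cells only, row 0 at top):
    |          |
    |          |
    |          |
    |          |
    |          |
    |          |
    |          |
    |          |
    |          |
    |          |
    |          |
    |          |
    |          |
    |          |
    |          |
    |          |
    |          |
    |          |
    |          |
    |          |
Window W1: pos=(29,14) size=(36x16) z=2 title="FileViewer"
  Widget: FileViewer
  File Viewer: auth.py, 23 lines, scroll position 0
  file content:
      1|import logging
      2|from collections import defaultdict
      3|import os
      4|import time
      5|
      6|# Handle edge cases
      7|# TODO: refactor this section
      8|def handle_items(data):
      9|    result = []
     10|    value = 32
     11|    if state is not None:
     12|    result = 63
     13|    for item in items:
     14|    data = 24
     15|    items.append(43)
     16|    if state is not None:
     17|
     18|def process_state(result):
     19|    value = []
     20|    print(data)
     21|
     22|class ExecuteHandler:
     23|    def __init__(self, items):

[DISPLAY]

  ┃          │Next:      ┃                  
  ┃          │█          ┃                  
  ┃          │███        ┃                  
  ┃          │           ┃                  
  ┃          │           ┃                  
  ┃          │           ┃                  
  ┃          │Score:     ┃                  
  ┃          │0         ┏━━━━━━━━━━━━━━━━━━━
  ┃          │          ┃ FileViewer        
  ┃          │          ┠───────────────────
  ┃          │          ┃import logging     
  ┗━━━━━━━━━━━━━━━━━━━━━┃from collections im
                        ┃import os          
                        ┃import time        
                        ┃                   
                        ┃# Handle edge cases
                        ┃# TODO: refactor th
                        ┃def handle_items(da
                        ┃    result = []    
                        ┃    value = 32     
                        ┃    if state is not


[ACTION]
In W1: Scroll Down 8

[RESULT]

  ┃          │Next:      ┃                  
  ┃          │█          ┃                  
  ┃          │███        ┃                  
  ┃          │           ┃                  
  ┃          │           ┃                  
  ┃          │           ┃                  
  ┃          │Score:     ┃                  
  ┃          │0         ┏━━━━━━━━━━━━━━━━━━━
  ┃          │          ┃ FileViewer        
  ┃          │          ┠───────────────────
  ┃          │          ┃    result = []    
  ┗━━━━━━━━━━━━━━━━━━━━━┃    value = 32     
                        ┃    if state is not
                        ┃    result = 63    
                        ┃    for item in ite
                        ┃    data = 24      
                        ┃    items.append(43
                        ┃    if state is not
                        ┃                   
                        ┃def process_state(r
                        ┃    value = []     


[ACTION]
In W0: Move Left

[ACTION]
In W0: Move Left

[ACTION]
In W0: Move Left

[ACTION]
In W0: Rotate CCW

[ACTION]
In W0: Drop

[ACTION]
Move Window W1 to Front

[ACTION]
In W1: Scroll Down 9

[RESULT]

  ┃          │Next:      ┃                  
  ┃          │█          ┃                  
  ┃          │███        ┃                  
  ┃          │           ┃                  
  ┃          │           ┃                  
  ┃          │           ┃                  
  ┃          │Score:     ┃                  
  ┃          │0         ┏━━━━━━━━━━━━━━━━━━━
  ┃          │          ┃ FileViewer        
  ┃          │          ┠───────────────────
  ┃          │          ┃    result = 63    
  ┗━━━━━━━━━━━━━━━━━━━━━┃    for item in ite
                        ┃    data = 24      
                        ┃    items.append(43
                        ┃    if state is not
                        ┃                   
                        ┃def process_state(r
                        ┃    value = []     
                        ┃    print(data)    
                        ┃                   
                        ┃class ExecuteHandle


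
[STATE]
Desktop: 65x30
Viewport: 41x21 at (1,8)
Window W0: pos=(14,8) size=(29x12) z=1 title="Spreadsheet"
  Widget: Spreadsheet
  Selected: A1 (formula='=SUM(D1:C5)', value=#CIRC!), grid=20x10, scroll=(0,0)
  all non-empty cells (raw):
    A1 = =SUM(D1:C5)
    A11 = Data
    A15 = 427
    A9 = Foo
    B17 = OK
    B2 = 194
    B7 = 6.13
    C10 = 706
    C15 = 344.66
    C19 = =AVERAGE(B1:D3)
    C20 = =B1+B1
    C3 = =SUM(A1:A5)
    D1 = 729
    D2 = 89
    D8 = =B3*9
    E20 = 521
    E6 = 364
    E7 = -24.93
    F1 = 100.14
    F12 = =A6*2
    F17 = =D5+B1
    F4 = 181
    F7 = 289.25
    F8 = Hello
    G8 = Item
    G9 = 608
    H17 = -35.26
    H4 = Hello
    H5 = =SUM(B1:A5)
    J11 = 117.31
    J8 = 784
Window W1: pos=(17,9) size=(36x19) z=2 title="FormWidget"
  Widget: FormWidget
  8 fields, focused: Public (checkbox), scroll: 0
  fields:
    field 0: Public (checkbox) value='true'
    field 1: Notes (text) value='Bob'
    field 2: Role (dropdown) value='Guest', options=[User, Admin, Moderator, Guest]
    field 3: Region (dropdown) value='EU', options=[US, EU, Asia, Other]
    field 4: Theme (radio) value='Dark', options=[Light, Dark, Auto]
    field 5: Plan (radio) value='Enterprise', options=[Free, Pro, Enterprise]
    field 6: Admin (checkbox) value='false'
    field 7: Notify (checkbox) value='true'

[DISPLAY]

             ┏━━━━━━━━━━━━━━━━━━━━━━━━━━━
             ┃ S┏━━━━━━━━━━━━━━━━━━━━━━━━
             ┠──┃ FormWidget             
             ┃A1┠────────────────────────
             ┃  ┃> Public:     [x]       
             ┃--┃  Notes:      [Bob      
             ┃  ┃  Role:       [Guest    
             ┃  ┃  Region:     [EU       
             ┃  ┃  Theme:      ( ) Light 
             ┃  ┃  Plan:       ( ) Free  
             ┃  ┃  Admin:      [ ]       
             ┗━━┃  Notify:     [x]       
                ┃                        
                ┃                        
                ┃                        
                ┃                        
                ┃                        
                ┃                        
                ┃                        
                ┗━━━━━━━━━━━━━━━━━━━━━━━━
                                         


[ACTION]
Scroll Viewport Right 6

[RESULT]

       ┏━━━━━━━━━━━━━━━━━━━━━━━━━━━┓     
       ┃ S┏━━━━━━━━━━━━━━━━━━━━━━━━━━━━━━
       ┠──┃ FormWidget                   
       ┃A1┠──────────────────────────────
       ┃  ┃> Public:     [x]             
       ┃--┃  Notes:      [Bob            
       ┃  ┃  Role:       [Guest          
       ┃  ┃  Region:     [EU             
       ┃  ┃  Theme:      ( ) Light  (●) D
       ┃  ┃  Plan:       ( ) Free  ( ) Pr
       ┃  ┃  Admin:      [ ]             
       ┗━━┃  Notify:     [x]             
          ┃                              
          ┃                              
          ┃                              
          ┃                              
          ┃                              
          ┃                              
          ┃                              
          ┗━━━━━━━━━━━━━━━━━━━━━━━━━━━━━━
                                         


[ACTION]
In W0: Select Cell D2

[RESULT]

       ┏━━━━━━━━━━━━━━━━━━━━━━━━━━━┓     
       ┃ S┏━━━━━━━━━━━━━━━━━━━━━━━━━━━━━━
       ┠──┃ FormWidget                   
       ┃D2┠──────────────────────────────
       ┃  ┃> Public:     [x]             
       ┃--┃  Notes:      [Bob            
       ┃  ┃  Role:       [Guest          
       ┃  ┃  Region:     [EU             
       ┃  ┃  Theme:      ( ) Light  (●) D
       ┃  ┃  Plan:       ( ) Free  ( ) Pr
       ┃  ┃  Admin:      [ ]             
       ┗━━┃  Notify:     [x]             
          ┃                              
          ┃                              
          ┃                              
          ┃                              
          ┃                              
          ┃                              
          ┃                              
          ┗━━━━━━━━━━━━━━━━━━━━━━━━━━━━━━
                                         


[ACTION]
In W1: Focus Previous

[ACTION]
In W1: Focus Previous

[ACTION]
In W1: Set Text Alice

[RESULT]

       ┏━━━━━━━━━━━━━━━━━━━━━━━━━━━┓     
       ┃ S┏━━━━━━━━━━━━━━━━━━━━━━━━━━━━━━
       ┠──┃ FormWidget                   
       ┃D2┠──────────────────────────────
       ┃  ┃  Public:     [x]             
       ┃--┃  Notes:      [Bob            
       ┃  ┃  Role:       [Guest          
       ┃  ┃  Region:     [EU             
       ┃  ┃  Theme:      ( ) Light  (●) D
       ┃  ┃  Plan:       ( ) Free  ( ) Pr
       ┃  ┃> Admin:      [ ]             
       ┗━━┃  Notify:     [x]             
          ┃                              
          ┃                              
          ┃                              
          ┃                              
          ┃                              
          ┃                              
          ┃                              
          ┗━━━━━━━━━━━━━━━━━━━━━━━━━━━━━━
                                         


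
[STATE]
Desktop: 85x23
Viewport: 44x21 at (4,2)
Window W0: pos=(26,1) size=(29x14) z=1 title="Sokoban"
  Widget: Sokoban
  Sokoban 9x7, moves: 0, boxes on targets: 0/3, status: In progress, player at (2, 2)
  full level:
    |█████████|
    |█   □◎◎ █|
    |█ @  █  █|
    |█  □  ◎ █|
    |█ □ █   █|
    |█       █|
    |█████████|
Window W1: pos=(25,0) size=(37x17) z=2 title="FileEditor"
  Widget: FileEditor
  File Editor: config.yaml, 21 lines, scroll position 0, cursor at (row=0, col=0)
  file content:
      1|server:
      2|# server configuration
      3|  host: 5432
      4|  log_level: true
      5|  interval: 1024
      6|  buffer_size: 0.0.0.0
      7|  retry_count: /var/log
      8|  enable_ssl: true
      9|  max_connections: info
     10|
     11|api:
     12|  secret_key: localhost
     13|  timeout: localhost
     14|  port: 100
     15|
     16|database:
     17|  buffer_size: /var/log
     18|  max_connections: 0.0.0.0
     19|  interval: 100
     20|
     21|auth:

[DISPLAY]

                     ┠──────────────────────
                     ┃█erver:               
                     ┃# server configuration
                     ┃  host: 5432          
                     ┃  log_level: true     
                     ┃  interval: 1024      
                     ┃  buffer_size: 0.0.0.0
                     ┃  retry_count: /var/lo
                     ┃  enable_ssl: true    
                     ┃  max_connections: inf
                     ┃                      
                     ┃api:                  
                     ┃  secret_key: localhos
                     ┃  timeout: localhost  
                     ┗━━━━━━━━━━━━━━━━━━━━━━
                                            
                                            
                                            
                                            
                                            
                                            


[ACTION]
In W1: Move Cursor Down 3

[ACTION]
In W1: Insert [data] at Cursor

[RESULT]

                     ┠──────────────────────
                     ┃server:               
                     ┃# server configuration
                     ┃  host: 5432          
                     ┃data█ log_level: true 
                     ┃  interval: 1024      
                     ┃  buffer_size: 0.0.0.0
                     ┃  retry_count: /var/lo
                     ┃  enable_ssl: true    
                     ┃  max_connections: inf
                     ┃                      
                     ┃api:                  
                     ┃  secret_key: localhos
                     ┃  timeout: localhost  
                     ┗━━━━━━━━━━━━━━━━━━━━━━
                                            
                                            
                                            
                                            
                                            
                                            


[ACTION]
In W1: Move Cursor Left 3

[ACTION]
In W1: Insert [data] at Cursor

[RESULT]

                     ┠──────────────────────
                     ┃server:               
                     ┃# server configuration
                     ┃  host: 5432          
                     ┃ddata█ta  log_level: t
                     ┃  interval: 1024      
                     ┃  buffer_size: 0.0.0.0
                     ┃  retry_count: /var/lo
                     ┃  enable_ssl: true    
                     ┃  max_connections: inf
                     ┃                      
                     ┃api:                  
                     ┃  secret_key: localhos
                     ┃  timeout: localhost  
                     ┗━━━━━━━━━━━━━━━━━━━━━━
                                            
                                            
                                            
                                            
                                            
                                            


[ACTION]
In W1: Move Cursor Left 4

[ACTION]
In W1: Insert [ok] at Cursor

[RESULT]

                     ┠──────────────────────
                     ┃server:               
                     ┃# server configuration
                     ┃  host: 5432          
                     ┃dok█ataata  log_level:
                     ┃  interval: 1024      
                     ┃  buffer_size: 0.0.0.0
                     ┃  retry_count: /var/lo
                     ┃  enable_ssl: true    
                     ┃  max_connections: inf
                     ┃                      
                     ┃api:                  
                     ┃  secret_key: localhos
                     ┃  timeout: localhost  
                     ┗━━━━━━━━━━━━━━━━━━━━━━
                                            
                                            
                                            
                                            
                                            
                                            


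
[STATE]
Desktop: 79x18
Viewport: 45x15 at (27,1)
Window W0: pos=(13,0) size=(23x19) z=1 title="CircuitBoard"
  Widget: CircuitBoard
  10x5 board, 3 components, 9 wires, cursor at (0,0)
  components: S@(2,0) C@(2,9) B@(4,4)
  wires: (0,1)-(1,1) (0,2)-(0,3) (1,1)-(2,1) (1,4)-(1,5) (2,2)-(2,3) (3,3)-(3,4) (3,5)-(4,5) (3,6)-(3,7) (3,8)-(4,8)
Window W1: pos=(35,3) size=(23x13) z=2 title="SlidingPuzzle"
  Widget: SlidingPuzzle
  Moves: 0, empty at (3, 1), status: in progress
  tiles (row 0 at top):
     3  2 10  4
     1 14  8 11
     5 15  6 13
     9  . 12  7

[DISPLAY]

        ┃                                    
────────┨                                    
5 6 7 8 ┏━━━━━━━━━━━━━━━━━━━━━┓              
 ─ ·    ┃ SlidingPuzzle       ┃              
        ┠─────────────────────┨              
       ·┃┌────┬────┬────┬────┐┃              
        ┃│  3 │  2 │ 10 │  4 │┃              
 ─ ·    ┃├────┼────┼────┼────┤┃              
        ┃│  1 │ 14 │  8 │ 11 │┃              
   · ─ ·┃├────┼────┼────┼────┤┃              
        ┃│  5 │ 15 │  6 │ 13 │┃              
       B┃├────┼────┼────┼────┤┃              
        ┃│  9 │    │ 12 │  7 │┃              
        ┃└────┴────┴────┴────┘┃              
        ┗━━━━━━━━━━━━━━━━━━━━━┛              


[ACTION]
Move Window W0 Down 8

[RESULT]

────────┨                                    
5 6 7 8 ┃                                    
 ─ ·    ┏━━━━━━━━━━━━━━━━━━━━━┓              
        ┃ SlidingPuzzle       ┃              
       ·┠─────────────────────┨              
        ┃┌────┬────┬────┬────┐┃              
 ─ ·    ┃│  3 │  2 │ 10 │  4 │┃              
        ┃├────┼────┼────┼────┤┃              
   · ─ ·┃│  1 │ 14 │  8 │ 11 │┃              
        ┃├────┼────┼────┼────┤┃              
       B┃│  5 │ 15 │  6 │ 13 │┃              
        ┃├────┼────┼────┼────┤┃              
        ┃│  9 │    │ 12 │  7 │┃              
        ┃└────┴────┴────┴────┘┃              
        ┗━━━━━━━━━━━━━━━━━━━━━┛              


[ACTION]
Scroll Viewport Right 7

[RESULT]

─┨                                           
 ┃                                           
 ┏━━━━━━━━━━━━━━━━━━━━━┓                     
 ┃ SlidingPuzzle       ┃                     
·┠─────────────────────┨                     
 ┃┌────┬────┬────┬────┐┃                     
 ┃│  3 │  2 │ 10 │  4 │┃                     
 ┃├────┼────┼────┼────┤┃                     
·┃│  1 │ 14 │  8 │ 11 │┃                     
 ┃├────┼────┼────┼────┤┃                     
B┃│  5 │ 15 │  6 │ 13 │┃                     
 ┃├────┼────┼────┼────┤┃                     
 ┃│  9 │    │ 12 │  7 │┃                     
 ┃└────┴────┴────┴────┘┃                     
 ┗━━━━━━━━━━━━━━━━━━━━━┛                     


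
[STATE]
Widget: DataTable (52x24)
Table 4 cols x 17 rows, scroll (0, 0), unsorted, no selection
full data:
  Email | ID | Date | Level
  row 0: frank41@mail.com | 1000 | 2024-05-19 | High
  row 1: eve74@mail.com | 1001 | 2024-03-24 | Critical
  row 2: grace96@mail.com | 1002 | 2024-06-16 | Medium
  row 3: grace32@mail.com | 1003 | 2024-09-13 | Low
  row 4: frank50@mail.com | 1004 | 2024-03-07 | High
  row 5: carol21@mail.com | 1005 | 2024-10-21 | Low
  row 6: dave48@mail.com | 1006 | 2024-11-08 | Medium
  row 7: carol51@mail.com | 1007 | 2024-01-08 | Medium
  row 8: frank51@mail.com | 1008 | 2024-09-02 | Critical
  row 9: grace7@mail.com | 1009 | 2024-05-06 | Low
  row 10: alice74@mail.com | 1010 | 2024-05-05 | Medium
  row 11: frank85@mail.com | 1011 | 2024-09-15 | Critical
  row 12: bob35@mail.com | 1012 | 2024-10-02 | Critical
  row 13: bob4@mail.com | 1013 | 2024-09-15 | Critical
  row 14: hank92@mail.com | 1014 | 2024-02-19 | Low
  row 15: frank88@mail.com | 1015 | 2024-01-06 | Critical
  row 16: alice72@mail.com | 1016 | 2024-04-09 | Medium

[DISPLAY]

Email           │ID  │Date      │Level              
────────────────┼────┼──────────┼────────           
frank41@mail.com│1000│2024-05-19│High               
eve74@mail.com  │1001│2024-03-24│Critical           
grace96@mail.com│1002│2024-06-16│Medium             
grace32@mail.com│1003│2024-09-13│Low                
frank50@mail.com│1004│2024-03-07│High               
carol21@mail.com│1005│2024-10-21│Low                
dave48@mail.com │1006│2024-11-08│Medium             
carol51@mail.com│1007│2024-01-08│Medium             
frank51@mail.com│1008│2024-09-02│Critical           
grace7@mail.com │1009│2024-05-06│Low                
alice74@mail.com│1010│2024-05-05│Medium             
frank85@mail.com│1011│2024-09-15│Critical           
bob35@mail.com  │1012│2024-10-02│Critical           
bob4@mail.com   │1013│2024-09-15│Critical           
hank92@mail.com │1014│2024-02-19│Low                
frank88@mail.com│1015│2024-01-06│Critical           
alice72@mail.com│1016│2024-04-09│Medium             
                                                    
                                                    
                                                    
                                                    
                                                    


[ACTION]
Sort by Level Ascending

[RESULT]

Email           │ID  │Date      │Level  ▲           
────────────────┼────┼──────────┼────────           
eve74@mail.com  │1001│2024-03-24│Critical           
frank51@mail.com│1008│2024-09-02│Critical           
frank85@mail.com│1011│2024-09-15│Critical           
bob35@mail.com  │1012│2024-10-02│Critical           
bob4@mail.com   │1013│2024-09-15│Critical           
frank88@mail.com│1015│2024-01-06│Critical           
frank41@mail.com│1000│2024-05-19│High               
frank50@mail.com│1004│2024-03-07│High               
grace32@mail.com│1003│2024-09-13│Low                
carol21@mail.com│1005│2024-10-21│Low                
grace7@mail.com │1009│2024-05-06│Low                
hank92@mail.com │1014│2024-02-19│Low                
grace96@mail.com│1002│2024-06-16│Medium             
dave48@mail.com │1006│2024-11-08│Medium             
carol51@mail.com│1007│2024-01-08│Medium             
alice74@mail.com│1010│2024-05-05│Medium             
alice72@mail.com│1016│2024-04-09│Medium             
                                                    
                                                    
                                                    
                                                    
                                                    


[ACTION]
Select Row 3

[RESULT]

Email           │ID  │Date      │Level  ▲           
────────────────┼────┼──────────┼────────           
eve74@mail.com  │1001│2024-03-24│Critical           
frank51@mail.com│1008│2024-09-02│Critical           
frank85@mail.com│1011│2024-09-15│Critical           
>ob35@mail.com  │1012│2024-10-02│Critical           
bob4@mail.com   │1013│2024-09-15│Critical           
frank88@mail.com│1015│2024-01-06│Critical           
frank41@mail.com│1000│2024-05-19│High               
frank50@mail.com│1004│2024-03-07│High               
grace32@mail.com│1003│2024-09-13│Low                
carol21@mail.com│1005│2024-10-21│Low                
grace7@mail.com │1009│2024-05-06│Low                
hank92@mail.com │1014│2024-02-19│Low                
grace96@mail.com│1002│2024-06-16│Medium             
dave48@mail.com │1006│2024-11-08│Medium             
carol51@mail.com│1007│2024-01-08│Medium             
alice74@mail.com│1010│2024-05-05│Medium             
alice72@mail.com│1016│2024-04-09│Medium             
                                                    
                                                    
                                                    
                                                    
                                                    


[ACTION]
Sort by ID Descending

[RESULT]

Email           │ID ▼│Date      │Level              
────────────────┼────┼──────────┼────────           
alice72@mail.com│1016│2024-04-09│Medium             
frank88@mail.com│1015│2024-01-06│Critical           
hank92@mail.com │1014│2024-02-19│Low                
>ob4@mail.com   │1013│2024-09-15│Critical           
bob35@mail.com  │1012│2024-10-02│Critical           
frank85@mail.com│1011│2024-09-15│Critical           
alice74@mail.com│1010│2024-05-05│Medium             
grace7@mail.com │1009│2024-05-06│Low                
frank51@mail.com│1008│2024-09-02│Critical           
carol51@mail.com│1007│2024-01-08│Medium             
dave48@mail.com │1006│2024-11-08│Medium             
carol21@mail.com│1005│2024-10-21│Low                
frank50@mail.com│1004│2024-03-07│High               
grace32@mail.com│1003│2024-09-13│Low                
grace96@mail.com│1002│2024-06-16│Medium             
eve74@mail.com  │1001│2024-03-24│Critical           
frank41@mail.com│1000│2024-05-19│High               
                                                    
                                                    
                                                    
                                                    
                                                    
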